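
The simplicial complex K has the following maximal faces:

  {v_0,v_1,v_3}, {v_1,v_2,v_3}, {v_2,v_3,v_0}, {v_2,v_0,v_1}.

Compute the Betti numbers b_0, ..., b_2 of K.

b_0 = 1, b_1 = 0, b_2 = 1.

Take the total order v_0 < v_1 < v_2 < v_3 on the vertex set. Then K (dimension 2) consists of the simplices:

  0-simplices (4): [v_0], [v_1], [v_2], [v_3]
  1-simplices (6): [v_0,v_1], [v_0,v_2], [v_0,v_3], [v_1,v_2], [v_1,v_3], [v_2,v_3]
  2-simplices (4): [v_0,v_1,v_2], [v_0,v_1,v_3], [v_0,v_2,v_3], [v_1,v_2,v_3]

Hence C_0 ≅ Z^4, C_1 ≅ Z^6, C_2 ≅ Z^4.

The boundary map ∂_1: C_1 → C_0 maps an edge to its endpoints' difference, ∂[p,q] = q − p. For instance
  ∂[v_0,v_3] = [v_3] − [v_0].
As a 4×6 matrix over Z this has rank 3, with invariant factors (1,1,1).

∂_2: C_2 → C_1 maps a triangle to the signed sum of its edges. For instance
  ∂[v_1,v_2,v_3] = [v_2,v_3] − [v_1,v_3] + [v_1,v_2],
  ∂[v_0,v_1,v_3] = [v_1,v_3] − [v_0,v_3] + [v_0,v_1].
As a 6×4 matrix over Z this has rank 3, with invariant factors (1,1,1).

Computing H_k = (kernel of ∂_k) / (image of ∂_{k+1}):

  H_0: rank C_0 − rank ∂_1 = 4 − 3 = 1, and the invariant factors of ∂_1 are all 1, so H_0 = Z.
  H_1: rank ker ∂_1 − rank ∂_2 = (6 − 3) − 3 = 0, and the invariant factors of ∂_2 are all 1, so H_1 = 0.
  H_2: rank ker ∂_2 − rank ∂_3 = (4 − 3) − 0 = 1, and there is no ∂_3, so H_2 = Z.

(K is a triangulation of the 2-sphere S^2.)

Hence the Betti numbers are b_0 = 1, b_1 = 0, b_2 = 1.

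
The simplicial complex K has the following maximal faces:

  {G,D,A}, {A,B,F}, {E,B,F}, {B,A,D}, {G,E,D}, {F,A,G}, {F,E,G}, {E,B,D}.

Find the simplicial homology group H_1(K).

H_1 ≅ 0.

K has 6 vertices, 12 edges, 8 triangles.
rank ∂_1 = 5, rank ∂_2 = 7 ⇒ b_1 = 12 − 5 − 7 = 0; all invariant factors of ∂_2 are 1 so no torsion. So H_1 = 0.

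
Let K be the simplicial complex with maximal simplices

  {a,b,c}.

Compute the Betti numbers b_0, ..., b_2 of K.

Order the vertices as a < b < c. Listing each simplex with vertices in this order, K has dimension 2 with simplices:

  0-simplices (3): a, b, c
  1-simplices (3): ab, ac, bc
  2-simplices (1): abc

so the chain groups are C_0 ≅ Z^3, C_1 ≅ Z^3, C_2 ≅ Z^1.

The boundary map ∂_1: C_1 → C_0 is given by ∂[p,q] = [q] − [p]. For instance
  ∂bc = c − b.
As a 3×3 matrix over Z this has rank 2, with invariant factors (1,1).

The boundary map ∂_2: C_2 → C_1 maps a triangle to the signed sum of its edges. For instance
  ∂abc = bc − ac + ab.
The resulting 3×1 matrix has rank 1, and its Smith normal form has invariant factors (1).

Computing H_k = (kernel of ∂_k) / (image of ∂_{k+1}):

  H_0: rank C_0 − rank ∂_1 = 3 − 2 = 1, and the invariant factors of ∂_1 are all 1, so H_0 ≅ Z.
  H_1: rank ker ∂_1 − rank ∂_2 = (3 − 2) − 1 = 0, and the invariant factors of ∂_2 are all 1, so H_1 ≅ 0.
  H_2: rank ker ∂_2 − rank ∂_3 = (1 − 1) − 0 = 0, and there is no ∂_3, so H_2 ≅ 0.

Hence the Betti numbers are b_0 = 1, b_1 = 0, b_2 = 0.

b_0 = 1, b_1 = 0, b_2 = 0.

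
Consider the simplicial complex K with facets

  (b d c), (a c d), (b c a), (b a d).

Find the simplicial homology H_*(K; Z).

H_0 ≅ Z,  H_1 = 0,  H_2 ≅ Z.

We work with the vertex ordering a < b < c < d. The simplices of K, each written with vertices in increasing order, are:

  0-simplices (4): a, b, c, d
  1-simplices (6): ab, ac, ad, bc, bd, cd
  2-simplices (4): abc, abd, acd, bcd

giving chain groups C_0 ≅ Z^4, C_1 ≅ Z^6, C_2 ≅ Z^4.

∂_1: C_1 → C_0 sends each edge [p,q] (with p < q) to q − p. For instance
  ∂bd = d − b.
This gives a 4×6 integer matrix of rank 3; reducing to Smith normal form yields diagonal entries (1,1,1).

Boundary ∂_2: C_2 → C_1 maps a triangle to the signed sum of its edges. For instance
  ∂abc = bc − ac + ab,
  ∂bcd = cd − bd + bc.
The 6×4 boundary matrix has rank 3 and Smith normal form diag(1,1,1).

Now H_k = ker ∂_k / im ∂_{k+1}, so:

  H_0: rank C_0 − rank ∂_1 = 4 − 3 = 1, and the invariant factors of ∂_1 are all 1, so H_0 = Z.
  H_1: rank ker ∂_1 − rank ∂_2 = (6 − 3) − 3 = 0, and the invariant factors of ∂_2 are all 1, so H_1 = 0.
  H_2: rank ker ∂_2 − rank ∂_3 = (4 − 3) − 0 = 1, and there is no ∂_3, so H_2 = Z.

As a check, the Euler characteristic is 4 − 6 + 4 = 2, which agrees with 1 − 0 + 1 = 2.
(K is a triangulation of the 2-sphere S^2.)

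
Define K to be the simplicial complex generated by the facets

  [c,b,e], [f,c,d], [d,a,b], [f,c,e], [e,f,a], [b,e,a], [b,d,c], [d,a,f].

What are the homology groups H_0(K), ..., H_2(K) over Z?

H_0 ≅ Z,  H_1 = 0,  H_2 ≅ Z.

Take the total order a < b < c < d < e < f on the vertex set. Then K (dimension 2) consists of the simplices:

  0-simplices (6): a, b, c, d, e, f
  1-simplices (12): ab, ad, ae, af, bc, bd, be, cd, ce, cf, df, ef
  2-simplices (8): abd, abe, adf, aef, bcd, bce, cdf, cef

giving chain groups C_0 ≅ Z^6, C_1 ≅ Z^12, C_2 ≅ Z^8.

∂_1: C_1 → C_0 maps an edge to its endpoints' difference, ∂[p,q] = q − p.
The 6×12 boundary matrix has rank 5 and Smith normal form diag(1,1,1,1,1).

Boundary ∂_2: C_2 → C_1 acts by ∂[p,q,r] = [q,r] − [p,r] + [p,q]. For instance
  ∂abd = bd − ad + ab,
  ∂bce = ce − be + bc.
As a 12×8 matrix over Z this has rank 7, with invariant factors (1,1,1,1,1,1,1).

Reading off H_k = ker ∂_k / im ∂_{k+1}:

  H_0: rank C_0 − rank ∂_1 = 6 − 5 = 1, and the invariant factors of ∂_1 are all 1, so H_0 ≅ Z.
  H_1: rank ker ∂_1 − rank ∂_2 = (12 − 5) − 7 = 0, and the invariant factors of ∂_2 are all 1, so H_1 ≅ 0.
  H_2: rank ker ∂_2 − rank ∂_3 = (8 − 7) − 0 = 1, and there is no ∂_3, so H_2 ≅ Z.

As a check, the Euler characteristic is 6 − 12 + 8 = 2, which agrees with 1 − 0 + 1 = 2.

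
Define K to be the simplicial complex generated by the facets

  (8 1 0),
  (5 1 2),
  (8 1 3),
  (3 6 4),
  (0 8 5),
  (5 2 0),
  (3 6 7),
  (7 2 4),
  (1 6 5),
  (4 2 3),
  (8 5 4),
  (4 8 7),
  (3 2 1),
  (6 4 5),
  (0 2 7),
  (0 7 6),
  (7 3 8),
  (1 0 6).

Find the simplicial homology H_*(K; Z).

We work with the vertex ordering 0 < 1 < 2 < 3 < 4 < 5 < 6 < 7 < 8. The simplices of K, each written with vertices in increasing order, are:

  0-simplices (9): [0], [1], [2], [3], [4], [5], [6], [7], [8]
  1-simplices (27): (27 of them)
  2-simplices (18): [0,1,6], [0,1,8], [0,2,5], [0,2,7], [0,5,8], [0,6,7], [1,2,3], [1,2,5], [1,3,8], [1,5,6], [2,3,4], [2,4,7], [3,4,6], [3,6,7], [3,7,8], [4,5,6], [4,5,8], [4,7,8]

Hence C_0 ≅ Z^9, C_1 ≅ Z^27, C_2 ≅ Z^18.

The boundary map ∂_1: C_1 → C_0 is given by ∂[p,q] = [q] − [p]. For instance
  ∂[1,2] = [2] − [1].
As a 9×27 matrix over Z this has rank 8, with invariant factors (1,1,1,1,1,1,1,1).

Boundary ∂_2: C_2 → C_1 acts by ∂[p,q,r] = [q,r] − [p,r] + [p,q]. For instance
  ∂[1,2,3] = [2,3] − [1,3] + [1,2],
  ∂[3,4,6] = [4,6] − [3,6] + [3,4].
The resulting 27×18 matrix has rank 18, and its Smith normal form has invariant factors (1,1,1,1,1,1,1,1,1,1,1,1,1,1,1,1,1,2).

Now H_k = ker ∂_k / im ∂_{k+1}, so:

  H_0: rank C_0 − rank ∂_1 = 9 − 8 = 1, and the invariant factors of ∂_1 are all 1, so H_0 = Z.
  H_1: rank ker ∂_1 − rank ∂_2 = (27 − 8) − 18 = 1, and ∂_2 has invariant factor 2 > 1, so H_1 = Z ⊕ Z/2Z.
  H_2: rank ker ∂_2 − rank ∂_3 = (18 − 18) − 0 = 0, and there is no ∂_3, so H_2 = 0.

As a check, the Euler characteristic is 9 − 27 + 18 = 0, which agrees with 1 − 1 + 0 = 0.
(K is a triangulation of the Klein bottle.)

H_0 = Z,  H_1 = Z ⊕ Z/2Z,  H_2 = 0.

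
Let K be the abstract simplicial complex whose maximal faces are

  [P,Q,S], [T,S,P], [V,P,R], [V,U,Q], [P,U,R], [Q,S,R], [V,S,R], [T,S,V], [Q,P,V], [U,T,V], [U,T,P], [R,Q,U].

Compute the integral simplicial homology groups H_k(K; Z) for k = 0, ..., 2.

H_0 = Z,  H_1 = Z/2,  H_2 = 0.

Order the vertices as P < Q < R < S < T < U < V. Listing each simplex with vertices in this order, K has dimension 2 with simplices:

  0-simplices (7): P, Q, R, S, T, U, V
  1-simplices (18): PQ, PR, PS, PT, PU, PV, QR, QS, QU, QV, RS, RU, RV, ST, SV, TU, TV, UV
  2-simplices (12): PQS, PQV, PRU, PRV, PST, PTU, QRS, QRU, QUV, RSV, STV, TUV

giving chain groups C_0 ≅ Z^7, C_1 ≅ Z^18, C_2 ≅ Z^12.

Boundary ∂_1: C_1 → C_0 sends each edge [p,q] (with p < q) to q − p. For instance
  ∂PR = R − P.
This gives a 7×18 integer matrix of rank 6; reducing to Smith normal form yields diagonal entries (1,1,1,1,1,1).

The boundary map ∂_2: C_2 → C_1 sends each 2-simplex [p,q,r] to [q,r] − [p,r] + [p,q]. For instance
  ∂STV = TV − SV + ST,
  ∂PQS = QS − PS + PQ.
This gives a 18×12 integer matrix of rank 12; reducing to Smith normal form yields diagonal entries (1,1,1,1,1,1,1,1,1,1,1,2).

Reading off H_k = ker ∂_k / im ∂_{k+1}:

  H_0: rank C_0 − rank ∂_1 = 7 − 6 = 1, and the invariant factors of ∂_1 are all 1, so H_0 ≅ Z.
  H_1: rank ker ∂_1 − rank ∂_2 = (18 − 6) − 12 = 0, and ∂_2 has invariant factor 2 > 1, so H_1 ≅ Z/2.
  H_2: rank ker ∂_2 − rank ∂_3 = (12 − 12) − 0 = 0, and there is no ∂_3, so H_2 ≅ 0.

As a check, the Euler characteristic is 7 − 18 + 12 = 1, which agrees with 1 − 0 + 0 = 1.
(K is a triangulation of the real projective plane RP^2.)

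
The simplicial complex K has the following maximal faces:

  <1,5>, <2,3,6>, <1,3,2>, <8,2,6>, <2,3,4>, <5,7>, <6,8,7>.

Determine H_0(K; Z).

We work with the vertex ordering 1 < 2 < 3 < 4 < 5 < 6 < 7 < 8. The simplices of K, each written with vertices in increasing order, are:

  0-simplices (8): [1], [2], [3], [4], [5], [6], [7], [8]
  1-simplices (13): [1,2], [1,3], [1,5], [2,3], [2,4], [2,6], [2,8], [3,4], [3,6], [5,7], [6,7], [6,8], [7,8]
  2-simplices (5): [1,2,3], [2,3,4], [2,3,6], [2,6,8], [6,7,8]

Hence C_0 ≅ Z^8, C_1 ≅ Z^13, C_2 ≅ Z^5.

∂_1: C_1 → C_0 maps an edge to its endpoints' difference, ∂[p,q] = q − p.
As a 8×13 matrix over Z this has rank 7, with invariant factors (1,1,1,1,1,1,1).

∂_2: C_2 → C_1 acts by ∂[p,q,r] = [q,r] − [p,r] + [p,q]. For instance
  ∂[2,6,8] = [6,8] − [2,8] + [2,6],
  ∂[1,2,3] = [2,3] − [1,3] + [1,2].
The 13×5 boundary matrix has rank 5 and Smith normal form diag(1,1,1,1,1).

Computing H_k = (kernel of ∂_k) / (image of ∂_{k+1}):

  H_0: rank C_0 − rank ∂_1 = 8 − 7 = 1, and the invariant factors of ∂_1 are all 1, so H_0 ≅ Z.

H_0 ≅ Z.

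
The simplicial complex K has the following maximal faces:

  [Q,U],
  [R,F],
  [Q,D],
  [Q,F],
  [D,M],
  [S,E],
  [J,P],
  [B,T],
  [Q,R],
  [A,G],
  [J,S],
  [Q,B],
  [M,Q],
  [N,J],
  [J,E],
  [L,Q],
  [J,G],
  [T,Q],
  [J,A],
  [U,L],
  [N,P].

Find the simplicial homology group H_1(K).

H_1 ≅ Z^7.

Take the total order A < B < D < E < F < G < J < L < M < N < P < Q < R < S < T < U on the vertex set. Then K (dimension 1) consists of the simplices:

  0-simplices (16): A, B, D, E, F, G, J, L, M, N, P, Q, R, S, T, U
  1-simplices (21): AG, AJ, BQ, BT, DM, DQ, EJ, ES, FQ, FR, GJ, JN, JP, JS, LQ, LU, MQ, NP, QR, QT, QU

Hence C_0 ≅ Z^16, C_1 ≅ Z^21.

The boundary map ∂_1: C_1 → C_0 sends each edge [p,q] (with p < q) to q − p.
As a 16×21 matrix over Z this has rank 14, with invariant factors (1,1,1,1,1,1,1,1,1,1,1,1,1,1).

Reading off H_k = ker ∂_k / im ∂_{k+1}:

  H_1: rank ker ∂_1 − rank ∂_2 = (21 − 14) − 0 = 7, and there is no ∂_2, so H_1 = Z^7.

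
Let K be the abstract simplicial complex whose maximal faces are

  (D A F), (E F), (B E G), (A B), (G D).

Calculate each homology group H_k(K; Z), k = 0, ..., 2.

H_0 ≅ Z,  H_1 ≅ Z^2,  H_2 = 0.

K has 6 vertices, 9 edges, 2 triangles.
rank ∂_0 = 0, rank ∂_1 = 5 ⇒ b_0 = 6 − 0 − 5 = 1; all invariant factors of ∂_1 are 1 so no torsion. So H_0 = Z.
rank ∂_1 = 5, rank ∂_2 = 2 ⇒ b_1 = 9 − 5 − 2 = 2; all invariant factors of ∂_2 are 1 so no torsion. So H_1 = Z^2.
rank ∂_2 = 2, rank ∂_3 = 0 ⇒ b_2 = 2 − 2 − 0 = 0. So H_2 = 0.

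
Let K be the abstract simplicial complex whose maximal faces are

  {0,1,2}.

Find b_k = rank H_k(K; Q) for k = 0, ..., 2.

Fix the vertex order 0 < 1 < 2 and write every simplex with vertices in increasing order. Then dim K = 2 and the simplices of K are:

  0-simplices (3): [0], [1], [2]
  1-simplices (3): [0,1], [0,2], [1,2]
  2-simplices (1): [0,1,2]

giving chain groups C_0 ≅ Z^3, C_1 ≅ Z^3, C_2 ≅ Z^1.

Boundary ∂_1: C_1 → C_0 is given by ∂[p,q] = [q] − [p].
The resulting 3×3 matrix has rank 2, and its Smith normal form has invariant factors (1,1).

The boundary map ∂_2: C_2 → C_1 acts by ∂[p,q,r] = [q,r] − [p,r] + [p,q]. For instance
  ∂[0,1,2] = [1,2] − [0,2] + [0,1].
The resulting 3×1 matrix has rank 1, and its Smith normal form has invariant factors (1).

Now H_k = ker ∂_k / im ∂_{k+1}, so:

  H_0: rank C_0 − rank ∂_1 = 3 − 2 = 1, and the invariant factors of ∂_1 are all 1, so H_0 ≅ Z.
  H_1: rank ker ∂_1 − rank ∂_2 = (3 − 2) − 1 = 0, and the invariant factors of ∂_2 are all 1, so H_1 ≅ 0.
  H_2: rank ker ∂_2 − rank ∂_3 = (1 − 1) − 0 = 0, and there is no ∂_3, so H_2 ≅ 0.

As a check, the Euler characteristic is 3 − 3 + 1 = 1, which agrees with 1 − 0 + 0 = 1.

Hence the Betti numbers are b_0 = 1, b_1 = 0, b_2 = 0.

b_0 = 1, b_1 = 0, b_2 = 0.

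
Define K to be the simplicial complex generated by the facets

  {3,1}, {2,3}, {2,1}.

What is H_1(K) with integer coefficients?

H_1 = Z.

Take the total order 1 < 2 < 3 on the vertex set. Then K (dimension 1) consists of the simplices:

  0-simplices (3): [1], [2], [3]
  1-simplices (3): [1,2], [1,3], [2,3]

so the chain groups are C_0 ≅ Z^3, C_1 ≅ Z^3.

∂_1: C_1 → C_0 is given by ∂[p,q] = [q] − [p].
This gives a 3×3 integer matrix of rank 2; reducing to Smith normal form yields diagonal entries (1,1).

From H_k ≅ ker(∂_k) / im(∂_{k+1}) we obtain:

  H_1: rank ker ∂_1 − rank ∂_2 = (3 − 2) − 0 = 1, and there is no ∂_2, so H_1 ≅ Z.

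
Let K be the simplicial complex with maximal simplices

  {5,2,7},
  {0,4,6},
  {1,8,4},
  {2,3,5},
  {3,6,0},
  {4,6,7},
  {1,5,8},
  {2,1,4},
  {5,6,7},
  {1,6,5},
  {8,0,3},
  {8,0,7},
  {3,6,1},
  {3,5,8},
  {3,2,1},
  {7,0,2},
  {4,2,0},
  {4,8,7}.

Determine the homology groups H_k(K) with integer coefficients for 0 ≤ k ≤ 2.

Take the total order 0 < 1 < 2 < 3 < 4 < 5 < 6 < 7 < 8 on the vertex set. Then K (dimension 2) consists of the simplices:

  0-simplices (9): [0], [1], [2], [3], [4], [5], [6], [7], [8]
  1-simplices (27): (27 of them)
  2-simplices (18): [0,2,4], [0,2,7], [0,3,6], [0,3,8], [0,4,6], [0,7,8], [1,2,3], [1,2,4], [1,3,6], [1,4,8], [1,5,6], [1,5,8], [2,3,5], [2,5,7], [3,5,8], [4,6,7], [4,7,8], [5,6,7]

Hence C_0 ≅ Z^9, C_1 ≅ Z^27, C_2 ≅ Z^18.

The boundary map ∂_1: C_1 → C_0 maps an edge to its endpoints' difference, ∂[p,q] = q − p. For instance
  ∂[4,8] = [8] − [4].
The resulting 9×27 matrix has rank 8, and its Smith normal form has invariant factors (1,1,1,1,1,1,1,1).

Boundary ∂_2: C_2 → C_1 maps a triangle to the signed sum of its edges. For instance
  ∂[1,4,8] = [4,8] − [1,8] + [1,4],
  ∂[0,2,7] = [2,7] − [0,7] + [0,2].
The resulting 27×18 matrix has rank 18, and its Smith normal form has invariant factors (1,1,1,1,1,1,1,1,1,1,1,1,1,1,1,1,1,2).

Reading off H_k = ker ∂_k / im ∂_{k+1}:

  H_0: rank C_0 − rank ∂_1 = 9 − 8 = 1, and the invariant factors of ∂_1 are all 1, so H_0 = Z.
  H_1: rank ker ∂_1 − rank ∂_2 = (27 − 8) − 18 = 1, and ∂_2 has invariant factor 2 > 1, so H_1 = Z ⊕ Z/2Z.
  H_2: rank ker ∂_2 − rank ∂_3 = (18 − 18) − 0 = 0, and there is no ∂_3, so H_2 = 0.

As a check, the Euler characteristic is 9 − 27 + 18 = 0, which agrees with 1 − 1 + 0 = 0.

H_0 ≅ Z,  H_1 ≅ Z ⊕ Z/2Z,  H_2 = 0.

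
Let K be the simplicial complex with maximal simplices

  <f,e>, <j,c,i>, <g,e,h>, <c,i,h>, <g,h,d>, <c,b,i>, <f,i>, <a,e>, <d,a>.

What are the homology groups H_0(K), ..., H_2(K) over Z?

H_0 = Z,  H_1 = Z^2,  H_2 = 0.

Take the total order a < b < c < d < e < f < g < h < i < j on the vertex set. Then K (dimension 2) consists of the simplices:

  0-simplices (10): a, b, c, d, e, f, g, h, i, j
  1-simplices (16): ad, ae, bc, bi, ch, ci, cj, dg, dh, ef, eg, eh, fi, gh, hi, ij
  2-simplices (5): bci, chi, cij, dgh, egh

giving chain groups C_0 ≅ Z^10, C_1 ≅ Z^16, C_2 ≅ Z^5.

Boundary ∂_1: C_1 → C_0 sends each edge [p,q] (with p < q) to q − p.
As a 10×16 matrix over Z this has rank 9, with invariant factors (1,1,1,1,1,1,1,1,1).

∂_2: C_2 → C_1 sends each 2-simplex [p,q,r] to [q,r] − [p,r] + [p,q]. For instance
  ∂cij = ij − cj + ci,
  ∂chi = hi − ci + ch.
The resulting 16×5 matrix has rank 5, and its Smith normal form has invariant factors (1,1,1,1,1).

Now H_k = ker ∂_k / im ∂_{k+1}, so:

  H_0: rank C_0 − rank ∂_1 = 10 − 9 = 1, and the invariant factors of ∂_1 are all 1, so H_0 ≅ Z.
  H_1: rank ker ∂_1 − rank ∂_2 = (16 − 9) − 5 = 2, and the invariant factors of ∂_2 are all 1, so H_1 ≅ Z^2.
  H_2: rank ker ∂_2 − rank ∂_3 = (5 − 5) − 0 = 0, and there is no ∂_3, so H_2 ≅ 0.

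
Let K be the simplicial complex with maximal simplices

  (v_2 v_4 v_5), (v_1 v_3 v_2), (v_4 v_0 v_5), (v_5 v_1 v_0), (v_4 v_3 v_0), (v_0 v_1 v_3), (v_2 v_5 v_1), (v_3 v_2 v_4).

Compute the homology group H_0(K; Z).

H_0 = Z.

Fix the vertex order v_0 < v_1 < v_2 < v_3 < v_4 < v_5 and write every simplex with vertices in increasing order. Then dim K = 2 and the simplices of K are:

  0-simplices (6): [v_0], [v_1], [v_2], [v_3], [v_4], [v_5]
  1-simplices (12): [v_0,v_1], [v_0,v_3], [v_0,v_4], [v_0,v_5], [v_1,v_2], [v_1,v_3], [v_1,v_5], [v_2,v_3], [v_2,v_4], [v_2,v_5], [v_3,v_4], [v_4,v_5]
  2-simplices (8): [v_0,v_1,v_3], [v_0,v_1,v_5], [v_0,v_3,v_4], [v_0,v_4,v_5], [v_1,v_2,v_3], [v_1,v_2,v_5], [v_2,v_3,v_4], [v_2,v_4,v_5]

so the chain groups are C_0 ≅ Z^6, C_1 ≅ Z^12, C_2 ≅ Z^8.

∂_1: C_1 → C_0 sends each edge [p,q] (with p < q) to q − p.
The 6×12 boundary matrix has rank 5 and Smith normal form diag(1,1,1,1,1).

∂_2: C_2 → C_1 sends each 2-simplex [p,q,r] to [q,r] − [p,r] + [p,q]. For instance
  ∂[v_2,v_3,v_4] = [v_3,v_4] − [v_2,v_4] + [v_2,v_3],
  ∂[v_1,v_2,v_3] = [v_2,v_3] − [v_1,v_3] + [v_1,v_2].
As a 12×8 matrix over Z this has rank 7, with invariant factors (1,1,1,1,1,1,1).

Computing H_k = (kernel of ∂_k) / (image of ∂_{k+1}):

  H_0: rank C_0 − rank ∂_1 = 6 − 5 = 1, and the invariant factors of ∂_1 are all 1, so H_0 = Z.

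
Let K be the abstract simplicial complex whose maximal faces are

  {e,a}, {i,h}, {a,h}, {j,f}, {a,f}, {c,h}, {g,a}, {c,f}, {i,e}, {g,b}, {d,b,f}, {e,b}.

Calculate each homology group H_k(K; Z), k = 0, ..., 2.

H_0 ≅ Z,  H_1 ≅ Z^4,  H_2 = 0.

K has 10 vertices, 14 edges, 1 triangle.
rank ∂_0 = 0, rank ∂_1 = 9 ⇒ b_0 = 10 − 0 − 9 = 1; all invariant factors of ∂_1 are 1 so no torsion. So H_0 ≅ Z.
rank ∂_1 = 9, rank ∂_2 = 1 ⇒ b_1 = 14 − 9 − 1 = 4; all invariant factors of ∂_2 are 1 so no torsion. So H_1 ≅ Z^4.
rank ∂_2 = 1, rank ∂_3 = 0 ⇒ b_2 = 1 − 1 − 0 = 0. So H_2 ≅ 0.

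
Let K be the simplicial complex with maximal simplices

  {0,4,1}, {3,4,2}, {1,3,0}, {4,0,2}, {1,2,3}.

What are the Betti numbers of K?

b_0 = 1, b_1 = 1, b_2 = 0.

Take the total order 0 < 1 < 2 < 3 < 4 on the vertex set. Then K (dimension 2) consists of the simplices:

  0-simplices (5): [0], [1], [2], [3], [4]
  1-simplices (10): [0,1], [0,2], [0,3], [0,4], [1,2], [1,3], [1,4], [2,3], [2,4], [3,4]
  2-simplices (5): [0,1,3], [0,1,4], [0,2,4], [1,2,3], [2,3,4]

giving chain groups C_0 ≅ Z^5, C_1 ≅ Z^10, C_2 ≅ Z^5.

∂_1: C_1 → C_0 is given by ∂[p,q] = [q] − [p].
As a 5×10 matrix over Z this has rank 4, with invariant factors (1,1,1,1).

The boundary map ∂_2: C_2 → C_1 acts by ∂[p,q,r] = [q,r] − [p,r] + [p,q]. For instance
  ∂[0,2,4] = [2,4] − [0,4] + [0,2],
  ∂[1,2,3] = [2,3] − [1,3] + [1,2].
As a 10×5 matrix over Z this has rank 5, with invariant factors (1,1,1,1,1).

Computing H_k = (kernel of ∂_k) / (image of ∂_{k+1}):

  H_0: rank C_0 − rank ∂_1 = 5 − 4 = 1, and the invariant factors of ∂_1 are all 1, so H_0 = Z.
  H_1: rank ker ∂_1 − rank ∂_2 = (10 − 4) − 5 = 1, and the invariant factors of ∂_2 are all 1, so H_1 = Z.
  H_2: rank ker ∂_2 − rank ∂_3 = (5 − 5) − 0 = 0, and there is no ∂_3, so H_2 = 0.

Hence the Betti numbers are b_0 = 1, b_1 = 1, b_2 = 0.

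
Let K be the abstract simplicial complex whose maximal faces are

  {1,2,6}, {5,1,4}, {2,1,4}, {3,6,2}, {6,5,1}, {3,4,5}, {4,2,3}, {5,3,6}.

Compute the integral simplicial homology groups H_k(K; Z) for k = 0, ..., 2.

H_0 = Z,  H_1 = 0,  H_2 = Z.

Fix the vertex order 1 < 2 < 3 < 4 < 5 < 6 and write every simplex with vertices in increasing order. Then dim K = 2 and the simplices of K are:

  0-simplices (6): [1], [2], [3], [4], [5], [6]
  1-simplices (12): [1,2], [1,4], [1,5], [1,6], [2,3], [2,4], [2,6], [3,4], [3,5], [3,6], [4,5], [5,6]
  2-simplices (8): [1,2,4], [1,2,6], [1,4,5], [1,5,6], [2,3,4], [2,3,6], [3,4,5], [3,5,6]

giving chain groups C_0 ≅ Z^6, C_1 ≅ Z^12, C_2 ≅ Z^8.

The boundary map ∂_1: C_1 → C_0 maps an edge to its endpoints' difference, ∂[p,q] = q − p. For instance
  ∂[1,2] = [2] − [1].
The 6×12 boundary matrix has rank 5 and Smith normal form diag(1,1,1,1,1).

Boundary ∂_2: C_2 → C_1 maps a triangle to the signed sum of its edges. For instance
  ∂[3,4,5] = [4,5] − [3,5] + [3,4],
  ∂[1,2,4] = [2,4] − [1,4] + [1,2].
The 12×8 boundary matrix has rank 7 and Smith normal form diag(1,1,1,1,1,1,1).

From H_k ≅ ker(∂_k) / im(∂_{k+1}) we obtain:

  H_0: rank C_0 − rank ∂_1 = 6 − 5 = 1, and the invariant factors of ∂_1 are all 1, so H_0 ≅ Z.
  H_1: rank ker ∂_1 − rank ∂_2 = (12 − 5) − 7 = 0, and the invariant factors of ∂_2 are all 1, so H_1 ≅ 0.
  H_2: rank ker ∂_2 − rank ∂_3 = (8 − 7) − 0 = 1, and there is no ∂_3, so H_2 ≅ Z.

As a check, the Euler characteristic is 6 − 12 + 8 = 2, which agrees with 1 − 0 + 1 = 2.
(K is a triangulation of the 2-sphere S^2.)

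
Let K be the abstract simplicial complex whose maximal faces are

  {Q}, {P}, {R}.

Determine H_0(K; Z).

H_0 ≅ Z^3.

Take the total order P < Q < R on the vertex set. Then K (dimension 0) consists of the simplices:

  0-simplices (3): P, Q, R

giving chain groups C_0 ≅ Z^3.

From H_k ≅ ker(∂_k) / im(∂_{k+1}) we obtain:

  H_0: rank C_0 − rank ∂_1 = 3 − 0 = 3, and there is no ∂_1, so H_0 ≅ Z^3.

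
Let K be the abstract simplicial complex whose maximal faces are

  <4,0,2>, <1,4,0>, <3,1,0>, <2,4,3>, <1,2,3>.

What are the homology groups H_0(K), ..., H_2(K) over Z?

K has 5 vertices, 10 edges, 5 triangles.
rank ∂_0 = 0, rank ∂_1 = 4 ⇒ b_0 = 5 − 0 − 4 = 1; all invariant factors of ∂_1 are 1 so no torsion. So H_0 = Z.
rank ∂_1 = 4, rank ∂_2 = 5 ⇒ b_1 = 10 − 4 − 5 = 1; all invariant factors of ∂_2 are 1 so no torsion. So H_1 = Z.
rank ∂_2 = 5, rank ∂_3 = 0 ⇒ b_2 = 5 − 5 − 0 = 0. So H_2 = 0.

H_0 = Z,  H_1 = Z,  H_2 = 0.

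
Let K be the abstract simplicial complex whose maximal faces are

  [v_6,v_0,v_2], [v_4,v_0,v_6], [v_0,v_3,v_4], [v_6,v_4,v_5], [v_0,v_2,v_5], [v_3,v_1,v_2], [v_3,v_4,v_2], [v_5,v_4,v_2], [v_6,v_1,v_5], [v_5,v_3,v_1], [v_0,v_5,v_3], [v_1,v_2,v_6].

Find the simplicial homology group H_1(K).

H_1 ≅ Z_2.

Take the total order v_0 < v_1 < v_2 < v_3 < v_4 < v_5 < v_6 on the vertex set. Then K (dimension 2) consists of the simplices:

  0-simplices (7): [v_0], [v_1], [v_2], [v_3], [v_4], [v_5], [v_6]
  1-simplices (18): (18 of them)
  2-simplices (12): (12 of them)

so the chain groups are C_0 ≅ Z^7, C_1 ≅ Z^18, C_2 ≅ Z^12.

The boundary map ∂_1: C_1 → C_0 maps an edge to its endpoints' difference, ∂[p,q] = q − p.
As a 7×18 matrix over Z this has rank 6, with invariant factors (1,1,1,1,1,1).

∂_2: C_2 → C_1 sends each 2-simplex [p,q,r] to [q,r] − [p,r] + [p,q]. For instance
  ∂[v_1,v_2,v_3] = [v_2,v_3] − [v_1,v_3] + [v_1,v_2],
  ∂[v_0,v_3,v_4] = [v_3,v_4] − [v_0,v_4] + [v_0,v_3].
The 18×12 boundary matrix has rank 12 and Smith normal form diag(1,1,1,1,1,1,1,1,1,1,1,2).

Computing H_k = (kernel of ∂_k) / (image of ∂_{k+1}):

  H_1: rank ker ∂_1 − rank ∂_2 = (18 − 6) − 12 = 0, and ∂_2 has invariant factor 2 > 1, so H_1 ≅ Z_2.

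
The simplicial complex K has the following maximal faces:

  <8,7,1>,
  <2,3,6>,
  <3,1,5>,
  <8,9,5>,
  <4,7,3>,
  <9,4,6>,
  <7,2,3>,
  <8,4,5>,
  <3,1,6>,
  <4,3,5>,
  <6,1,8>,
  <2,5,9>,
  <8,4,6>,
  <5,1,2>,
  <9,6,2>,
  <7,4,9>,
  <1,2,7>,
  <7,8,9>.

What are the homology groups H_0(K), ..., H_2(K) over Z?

Fix the vertex order 1 < 2 < 3 < 4 < 5 < 6 < 7 < 8 < 9 and write every simplex with vertices in increasing order. Then dim K = 2 and the simplices of K are:

  0-simplices (9): [1], [2], [3], [4], [5], [6], [7], [8], [9]
  1-simplices (27): (27 of them)
  2-simplices (18): [1,2,5], [1,2,7], [1,3,5], [1,3,6], [1,6,8], [1,7,8], [2,3,6], [2,3,7], [2,5,9], [2,6,9], [3,4,5], [3,4,7], [4,5,8], [4,6,8], [4,6,9], [4,7,9], [5,8,9], [7,8,9]

so the chain groups are C_0 ≅ Z^9, C_1 ≅ Z^27, C_2 ≅ Z^18.

∂_1: C_1 → C_0 sends each edge [p,q] (with p < q) to q − p. For instance
  ∂[1,3] = [3] − [1].
The resulting 9×27 matrix has rank 8, and its Smith normal form has invariant factors (1,1,1,1,1,1,1,1).

The boundary map ∂_2: C_2 → C_1 maps a triangle to the signed sum of its edges. For instance
  ∂[1,3,6] = [3,6] − [1,6] + [1,3],
  ∂[1,3,5] = [3,5] − [1,5] + [1,3].
The 27×18 boundary matrix has rank 18 and Smith normal form diag(1,1,1,1,1,1,1,1,1,1,1,1,1,1,1,1,1,2).

Computing H_k = (kernel of ∂_k) / (image of ∂_{k+1}):

  H_0: rank C_0 − rank ∂_1 = 9 − 8 = 1, and the invariant factors of ∂_1 are all 1, so H_0 = Z.
  H_1: rank ker ∂_1 − rank ∂_2 = (27 − 8) − 18 = 1, and ∂_2 has invariant factor 2 > 1, so H_1 = Z ⊕ Z/2.
  H_2: rank ker ∂_2 − rank ∂_3 = (18 − 18) − 0 = 0, and there is no ∂_3, so H_2 = 0.

As a check, the Euler characteristic is 9 − 27 + 18 = 0, which agrees with 1 − 1 + 0 = 0.
(K is a triangulation of the Klein bottle.)

H_0 = Z,  H_1 = Z ⊕ Z/2,  H_2 = 0.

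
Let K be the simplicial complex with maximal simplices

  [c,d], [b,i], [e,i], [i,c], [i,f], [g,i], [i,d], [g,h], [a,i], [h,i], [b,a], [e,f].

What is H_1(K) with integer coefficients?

We work with the vertex ordering a < b < c < d < e < f < g < h < i. The simplices of K, each written with vertices in increasing order, are:

  0-simplices (9): a, b, c, d, e, f, g, h, i
  1-simplices (12): ab, ai, bi, cd, ci, di, ef, ei, fi, gh, gi, hi

so the chain groups are C_0 ≅ Z^9, C_1 ≅ Z^12.

Boundary ∂_1: C_1 → C_0 sends each edge [p,q] (with p < q) to q − p. For instance
  ∂ef = f − e.
As a 9×12 matrix over Z this has rank 8, with invariant factors (1,1,1,1,1,1,1,1).

From H_k ≅ ker(∂_k) / im(∂_{k+1}) we obtain:

  H_1: rank ker ∂_1 − rank ∂_2 = (12 − 8) − 0 = 4, and there is no ∂_2, so H_1 ≅ Z^4.

(K is a triangulation of a wedge of 4 circles.)

H_1 = Z^4.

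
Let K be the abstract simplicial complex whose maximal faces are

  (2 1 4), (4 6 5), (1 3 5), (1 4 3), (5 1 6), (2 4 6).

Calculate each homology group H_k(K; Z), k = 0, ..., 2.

Order the vertices as 1 < 2 < 3 < 4 < 5 < 6. Listing each simplex with vertices in this order, K has dimension 2 with simplices:

  0-simplices (6): [1], [2], [3], [4], [5], [6]
  1-simplices (12): [1,2], [1,3], [1,4], [1,5], [1,6], [2,4], [2,6], [3,4], [3,5], [4,5], [4,6], [5,6]
  2-simplices (6): [1,2,4], [1,3,4], [1,3,5], [1,5,6], [2,4,6], [4,5,6]

Hence C_0 ≅ Z^6, C_1 ≅ Z^12, C_2 ≅ Z^6.

∂_1: C_1 → C_0 is given by ∂[p,q] = [q] − [p]. For instance
  ∂[5,6] = [6] − [5].
The resulting 6×12 matrix has rank 5, and its Smith normal form has invariant factors (1,1,1,1,1).

The boundary map ∂_2: C_2 → C_1 acts by ∂[p,q,r] = [q,r] − [p,r] + [p,q]. For instance
  ∂[1,3,4] = [3,4] − [1,4] + [1,3],
  ∂[4,5,6] = [5,6] − [4,6] + [4,5].
As a 12×6 matrix over Z this has rank 6, with invariant factors (1,1,1,1,1,1).

Now H_k = ker ∂_k / im ∂_{k+1}, so:

  H_0: rank C_0 − rank ∂_1 = 6 − 5 = 1, and the invariant factors of ∂_1 are all 1, so H_0 = Z.
  H_1: rank ker ∂_1 − rank ∂_2 = (12 − 5) − 6 = 1, and the invariant factors of ∂_2 are all 1, so H_1 = Z.
  H_2: rank ker ∂_2 − rank ∂_3 = (6 − 6) − 0 = 0, and there is no ∂_3, so H_2 = 0.

As a check, the Euler characteristic is 6 − 12 + 6 = 0, which agrees with 1 − 1 + 0 = 0.

H_0 = Z,  H_1 = Z,  H_2 = 0.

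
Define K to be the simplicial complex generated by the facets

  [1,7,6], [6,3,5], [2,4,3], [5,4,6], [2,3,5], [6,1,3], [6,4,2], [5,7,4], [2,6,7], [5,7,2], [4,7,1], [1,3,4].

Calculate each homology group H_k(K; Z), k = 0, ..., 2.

Fix the vertex order 1 < 2 < 3 < 4 < 5 < 6 < 7 and write every simplex with vertices in increasing order. Then dim K = 2 and the simplices of K are:

  0-simplices (7): [1], [2], [3], [4], [5], [6], [7]
  1-simplices (18): [1,3], [1,4], [1,6], [1,7], [2,3], [2,4], [2,5], [2,6], [2,7], [3,4], [3,5], [3,6], [4,5], [4,6], [4,7], [5,6], [5,7], [6,7]
  2-simplices (12): [1,3,4], [1,3,6], [1,4,7], [1,6,7], [2,3,4], [2,3,5], [2,4,6], [2,5,7], [2,6,7], [3,5,6], [4,5,6], [4,5,7]

Hence C_0 ≅ Z^7, C_1 ≅ Z^18, C_2 ≅ Z^12.

The boundary map ∂_1: C_1 → C_0 is given by ∂[p,q] = [q] − [p]. For instance
  ∂[2,3] = [3] − [2].
The resulting 7×18 matrix has rank 6, and its Smith normal form has invariant factors (1,1,1,1,1,1).

∂_2: C_2 → C_1 maps a triangle to the signed sum of its edges. For instance
  ∂[4,5,7] = [5,7] − [4,7] + [4,5],
  ∂[2,6,7] = [6,7] − [2,7] + [2,6].
This gives a 18×12 integer matrix of rank 12; reducing to Smith normal form yields diagonal entries (1,1,1,1,1,1,1,1,1,1,1,2).

Computing H_k = (kernel of ∂_k) / (image of ∂_{k+1}):

  H_0: rank C_0 − rank ∂_1 = 7 − 6 = 1, and the invariant factors of ∂_1 are all 1, so H_0 = Z.
  H_1: rank ker ∂_1 − rank ∂_2 = (18 − 6) − 12 = 0, and ∂_2 has invariant factor 2 > 1, so H_1 = Z/2.
  H_2: rank ker ∂_2 − rank ∂_3 = (12 − 12) − 0 = 0, and there is no ∂_3, so H_2 = 0.

H_0 = Z,  H_1 = Z/2,  H_2 = 0.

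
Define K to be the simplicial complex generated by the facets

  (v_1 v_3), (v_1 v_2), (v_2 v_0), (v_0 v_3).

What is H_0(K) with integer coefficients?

K has 4 vertices, 4 edges.
rank ∂_0 = 0, rank ∂_1 = 3 ⇒ b_0 = 4 − 0 − 3 = 1; all invariant factors of ∂_1 are 1 so no torsion. So H_0 ≅ Z.

H_0 = Z.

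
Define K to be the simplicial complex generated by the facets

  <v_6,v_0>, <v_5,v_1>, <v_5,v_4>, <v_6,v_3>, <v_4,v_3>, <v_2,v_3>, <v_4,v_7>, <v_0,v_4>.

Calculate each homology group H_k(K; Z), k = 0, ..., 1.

H_0 = Z,  H_1 = Z.

We work with the vertex ordering v_0 < v_1 < v_2 < v_3 < v_4 < v_5 < v_6 < v_7. The simplices of K, each written with vertices in increasing order, are:

  0-simplices (8): [v_0], [v_1], [v_2], [v_3], [v_4], [v_5], [v_6], [v_7]
  1-simplices (8): [v_0,v_4], [v_0,v_6], [v_1,v_5], [v_2,v_3], [v_3,v_4], [v_3,v_6], [v_4,v_5], [v_4,v_7]

Hence C_0 ≅ Z^8, C_1 ≅ Z^8.

The boundary map ∂_1: C_1 → C_0 sends each edge [p,q] (with p < q) to q − p. For instance
  ∂[v_4,v_5] = [v_5] − [v_4].
As a 8×8 matrix over Z this has rank 7, with invariant factors (1,1,1,1,1,1,1).

Computing H_k = (kernel of ∂_k) / (image of ∂_{k+1}):

  H_0: rank C_0 − rank ∂_1 = 8 − 7 = 1, and the invariant factors of ∂_1 are all 1, so H_0 = Z.
  H_1: rank ker ∂_1 − rank ∂_2 = (8 − 7) − 0 = 1, and there is no ∂_2, so H_1 = Z.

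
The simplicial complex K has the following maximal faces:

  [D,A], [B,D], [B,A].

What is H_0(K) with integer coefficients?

We work with the vertex ordering A < B < D. The simplices of K, each written with vertices in increasing order, are:

  0-simplices (3): A, B, D
  1-simplices (3): AB, AD, BD

giving chain groups C_0 ≅ Z^3, C_1 ≅ Z^3.

∂_1: C_1 → C_0 sends each edge [p,q] (with p < q) to q − p.
The resulting 3×3 matrix has rank 2, and its Smith normal form has invariant factors (1,1).

Computing H_k = (kernel of ∂_k) / (image of ∂_{k+1}):

  H_0: rank C_0 − rank ∂_1 = 3 − 2 = 1, and the invariant factors of ∂_1 are all 1, so H_0 ≅ Z.

H_0 = Z.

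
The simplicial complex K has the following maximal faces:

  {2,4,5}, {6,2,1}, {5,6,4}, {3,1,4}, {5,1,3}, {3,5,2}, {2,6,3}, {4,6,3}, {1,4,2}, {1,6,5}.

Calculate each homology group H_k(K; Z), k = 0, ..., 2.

H_0 = Z,  H_1 = Z/2,  H_2 = 0.

Fix the vertex order 1 < 2 < 3 < 4 < 5 < 6 and write every simplex with vertices in increasing order. Then dim K = 2 and the simplices of K are:

  0-simplices (6): [1], [2], [3], [4], [5], [6]
  1-simplices (15): [1,2], [1,3], [1,4], [1,5], [1,6], [2,3], [2,4], [2,5], [2,6], [3,4], [3,5], [3,6], [4,5], [4,6], [5,6]
  2-simplices (10): [1,2,4], [1,2,6], [1,3,4], [1,3,5], [1,5,6], [2,3,5], [2,3,6], [2,4,5], [3,4,6], [4,5,6]

giving chain groups C_0 ≅ Z^6, C_1 ≅ Z^15, C_2 ≅ Z^10.

The boundary map ∂_1: C_1 → C_0 sends each edge [p,q] (with p < q) to q − p.
The 6×15 boundary matrix has rank 5 and Smith normal form diag(1,1,1,1,1).

The boundary map ∂_2: C_2 → C_1 acts by ∂[p,q,r] = [q,r] − [p,r] + [p,q]. For instance
  ∂[1,2,4] = [2,4] − [1,4] + [1,2],
  ∂[1,2,6] = [2,6] − [1,6] + [1,2].
This gives a 15×10 integer matrix of rank 10; reducing to Smith normal form yields diagonal entries (1,1,1,1,1,1,1,1,1,2).

Computing H_k = (kernel of ∂_k) / (image of ∂_{k+1}):

  H_0: rank C_0 − rank ∂_1 = 6 − 5 = 1, and the invariant factors of ∂_1 are all 1, so H_0 = Z.
  H_1: rank ker ∂_1 − rank ∂_2 = (15 − 5) − 10 = 0, and ∂_2 has invariant factor 2 > 1, so H_1 = Z/2.
  H_2: rank ker ∂_2 − rank ∂_3 = (10 − 10) − 0 = 0, and there is no ∂_3, so H_2 = 0.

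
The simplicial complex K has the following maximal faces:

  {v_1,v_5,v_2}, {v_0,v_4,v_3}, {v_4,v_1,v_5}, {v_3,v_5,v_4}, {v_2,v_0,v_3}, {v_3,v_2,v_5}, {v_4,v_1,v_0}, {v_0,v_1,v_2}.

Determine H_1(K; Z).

H_1 ≅ 0.

Order the vertices as v_0 < v_1 < v_2 < v_3 < v_4 < v_5. Listing each simplex with vertices in this order, K has dimension 2 with simplices:

  0-simplices (6): [v_0], [v_1], [v_2], [v_3], [v_4], [v_5]
  1-simplices (12): [v_0,v_1], [v_0,v_2], [v_0,v_3], [v_0,v_4], [v_1,v_2], [v_1,v_4], [v_1,v_5], [v_2,v_3], [v_2,v_5], [v_3,v_4], [v_3,v_5], [v_4,v_5]
  2-simplices (8): [v_0,v_1,v_2], [v_0,v_1,v_4], [v_0,v_2,v_3], [v_0,v_3,v_4], [v_1,v_2,v_5], [v_1,v_4,v_5], [v_2,v_3,v_5], [v_3,v_4,v_5]

so the chain groups are C_0 ≅ Z^6, C_1 ≅ Z^12, C_2 ≅ Z^8.

The boundary map ∂_1: C_1 → C_0 sends each edge [p,q] (with p < q) to q − p. For instance
  ∂[v_0,v_4] = [v_4] − [v_0].
The 6×12 boundary matrix has rank 5 and Smith normal form diag(1,1,1,1,1).

∂_2: C_2 → C_1 maps a triangle to the signed sum of its edges. For instance
  ∂[v_0,v_1,v_2] = [v_1,v_2] − [v_0,v_2] + [v_0,v_1],
  ∂[v_0,v_3,v_4] = [v_3,v_4] − [v_0,v_4] + [v_0,v_3].
The resulting 12×8 matrix has rank 7, and its Smith normal form has invariant factors (1,1,1,1,1,1,1).

Reading off H_k = ker ∂_k / im ∂_{k+1}:

  H_1: rank ker ∂_1 − rank ∂_2 = (12 − 5) − 7 = 0, and the invariant factors of ∂_2 are all 1, so H_1 ≅ 0.

(K is a triangulation of the 2-sphere S^2.)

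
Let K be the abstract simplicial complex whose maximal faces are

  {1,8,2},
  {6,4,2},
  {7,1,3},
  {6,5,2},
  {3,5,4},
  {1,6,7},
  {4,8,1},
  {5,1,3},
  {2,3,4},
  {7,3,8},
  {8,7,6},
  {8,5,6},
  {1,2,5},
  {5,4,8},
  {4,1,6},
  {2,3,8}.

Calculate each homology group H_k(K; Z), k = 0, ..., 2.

Fix the vertex order 1 < 2 < 3 < 4 < 5 < 6 < 7 < 8 and write every simplex with vertices in increasing order. Then dim K = 2 and the simplices of K are:

  0-simplices (8): [1], [2], [3], [4], [5], [6], [7], [8]
  1-simplices (24): (24 of them)
  2-simplices (16): [1,2,5], [1,2,8], [1,3,5], [1,3,7], [1,4,6], [1,4,8], [1,6,7], [2,3,4], [2,3,8], [2,4,6], [2,5,6], [3,4,5], [3,7,8], [4,5,8], [5,6,8], [6,7,8]

Hence C_0 ≅ Z^8, C_1 ≅ Z^24, C_2 ≅ Z^16.

∂_1: C_1 → C_0 is given by ∂[p,q] = [q] − [p]. For instance
  ∂[2,4] = [4] − [2].
The resulting 8×24 matrix has rank 7, and its Smith normal form has invariant factors (1,1,1,1,1,1,1).

∂_2: C_2 → C_1 sends each 2-simplex [p,q,r] to [q,r] − [p,r] + [p,q]. For instance
  ∂[4,5,8] = [5,8] − [4,8] + [4,5],
  ∂[1,4,6] = [4,6] − [1,6] + [1,4].
As a 24×16 matrix over Z this has rank 15, with invariant factors (1,1,1,1,1,1,1,1,1,1,1,1,1,1,1).

Now H_k = ker ∂_k / im ∂_{k+1}, so:

  H_0: rank C_0 − rank ∂_1 = 8 − 7 = 1, and the invariant factors of ∂_1 are all 1, so H_0 ≅ Z.
  H_1: rank ker ∂_1 − rank ∂_2 = (24 − 7) − 15 = 2, and the invariant factors of ∂_2 are all 1, so H_1 ≅ Z^2.
  H_2: rank ker ∂_2 − rank ∂_3 = (16 − 15) − 0 = 1, and there is no ∂_3, so H_2 ≅ Z.

(K is a triangulation of the torus T^2.)

H_0 = Z,  H_1 = Z^2,  H_2 = Z.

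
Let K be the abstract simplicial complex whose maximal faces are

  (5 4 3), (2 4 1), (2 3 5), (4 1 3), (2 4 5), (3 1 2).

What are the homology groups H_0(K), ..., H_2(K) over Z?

Order the vertices as 1 < 2 < 3 < 4 < 5. Listing each simplex with vertices in this order, K has dimension 2 with simplices:

  0-simplices (5): [1], [2], [3], [4], [5]
  1-simplices (9): [1,2], [1,3], [1,4], [2,3], [2,4], [2,5], [3,4], [3,5], [4,5]
  2-simplices (6): [1,2,3], [1,2,4], [1,3,4], [2,3,5], [2,4,5], [3,4,5]

Hence C_0 ≅ Z^5, C_1 ≅ Z^9, C_2 ≅ Z^6.

Boundary ∂_1: C_1 → C_0 sends each edge [p,q] (with p < q) to q − p. For instance
  ∂[1,4] = [4] − [1].
As a 5×9 matrix over Z this has rank 4, with invariant factors (1,1,1,1).

The boundary map ∂_2: C_2 → C_1 maps a triangle to the signed sum of its edges. For instance
  ∂[1,2,3] = [2,3] − [1,3] + [1,2],
  ∂[2,4,5] = [4,5] − [2,5] + [2,4].
The 9×6 boundary matrix has rank 5 and Smith normal form diag(1,1,1,1,1).

From H_k ≅ ker(∂_k) / im(∂_{k+1}) we obtain:

  H_0: rank C_0 − rank ∂_1 = 5 − 4 = 1, and the invariant factors of ∂_1 are all 1, so H_0 ≅ Z.
  H_1: rank ker ∂_1 − rank ∂_2 = (9 − 4) − 5 = 0, and the invariant factors of ∂_2 are all 1, so H_1 ≅ 0.
  H_2: rank ker ∂_2 − rank ∂_3 = (6 − 5) − 0 = 1, and there is no ∂_3, so H_2 ≅ Z.

H_0 ≅ Z,  H_1 = 0,  H_2 ≅ Z.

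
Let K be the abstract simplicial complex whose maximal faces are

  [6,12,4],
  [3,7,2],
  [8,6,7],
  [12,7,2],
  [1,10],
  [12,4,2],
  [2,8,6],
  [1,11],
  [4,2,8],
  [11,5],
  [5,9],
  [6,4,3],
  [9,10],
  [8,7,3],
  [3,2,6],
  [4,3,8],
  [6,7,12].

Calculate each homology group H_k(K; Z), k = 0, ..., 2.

H_0 ≅ Z^2,  H_1 ≅ Z ⊕ Z/2,  H_2 = 0.

K has 12 vertices, 23 edges, 12 triangles.
rank ∂_0 = 0, rank ∂_1 = 10 ⇒ b_0 = 12 − 0 − 10 = 2; all invariant factors of ∂_1 are 1 so no torsion. So H_0 ≅ Z^2.
rank ∂_1 = 10, rank ∂_2 = 12 ⇒ b_1 = 23 − 10 − 12 = 1; ∂_2 has invariant factor(s) [2] giving torsion. So H_1 ≅ Z ⊕ Z/2.
rank ∂_2 = 12, rank ∂_3 = 0 ⇒ b_2 = 12 − 12 − 0 = 0. So H_2 ≅ 0.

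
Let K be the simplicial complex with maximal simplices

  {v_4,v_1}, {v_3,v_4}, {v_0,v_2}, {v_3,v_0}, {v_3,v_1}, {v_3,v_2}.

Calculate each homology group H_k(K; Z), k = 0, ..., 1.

H_0 = Z,  H_1 = Z^2.

Fix the vertex order v_0 < v_1 < v_2 < v_3 < v_4 and write every simplex with vertices in increasing order. Then dim K = 1 and the simplices of K are:

  0-simplices (5): [v_0], [v_1], [v_2], [v_3], [v_4]
  1-simplices (6): [v_0,v_2], [v_0,v_3], [v_1,v_3], [v_1,v_4], [v_2,v_3], [v_3,v_4]

giving chain groups C_0 ≅ Z^5, C_1 ≅ Z^6.

Boundary ∂_1: C_1 → C_0 is given by ∂[p,q] = [q] − [p].
This gives a 5×6 integer matrix of rank 4; reducing to Smith normal form yields diagonal entries (1,1,1,1).

From H_k ≅ ker(∂_k) / im(∂_{k+1}) we obtain:

  H_0: rank C_0 − rank ∂_1 = 5 − 4 = 1, and the invariant factors of ∂_1 are all 1, so H_0 = Z.
  H_1: rank ker ∂_1 − rank ∂_2 = (6 − 4) − 0 = 2, and there is no ∂_2, so H_1 = Z^2.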